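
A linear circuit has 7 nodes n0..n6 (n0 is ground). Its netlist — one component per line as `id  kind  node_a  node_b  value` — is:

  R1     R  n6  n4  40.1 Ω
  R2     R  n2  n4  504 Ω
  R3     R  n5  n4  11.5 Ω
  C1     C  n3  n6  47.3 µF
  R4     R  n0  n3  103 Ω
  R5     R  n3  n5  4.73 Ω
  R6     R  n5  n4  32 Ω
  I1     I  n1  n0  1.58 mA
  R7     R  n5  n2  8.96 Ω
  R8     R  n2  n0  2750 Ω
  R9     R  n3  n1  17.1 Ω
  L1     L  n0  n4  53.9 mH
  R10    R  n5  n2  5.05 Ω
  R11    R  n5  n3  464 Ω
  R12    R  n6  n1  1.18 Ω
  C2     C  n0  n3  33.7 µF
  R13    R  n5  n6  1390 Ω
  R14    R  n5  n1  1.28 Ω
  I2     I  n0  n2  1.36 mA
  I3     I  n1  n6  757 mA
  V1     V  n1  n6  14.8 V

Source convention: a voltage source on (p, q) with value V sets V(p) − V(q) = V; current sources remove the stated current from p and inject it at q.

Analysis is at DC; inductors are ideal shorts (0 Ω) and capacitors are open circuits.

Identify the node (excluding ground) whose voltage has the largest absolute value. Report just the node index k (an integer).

6

Apply KCL at each of the 6 non-ground nodes and solve the resulting linear system.
Node n1: branches {I1, R9, R12, R14, I3, V1} → V_1 = 2.688
Node n2: branches {R2, R7, R8, R10, I2} → V_2 = 2.305
Node n3: branches {C1, R4, R5, R9, R11, C2} → V_3 = 2.315
Node n4: branches {R1, R2, R3, R6, L1} → V_4 = 0.000
Node n5: branches {R3, R5, R6, R7, R10, R11, R13, R14} → V_5 = 2.318
Node n6: branches {R1, C1, R12, R13, I3, V1} → V_6 = -12.11
Source currents: i(L1)=0.02353, i(V1)=-13.61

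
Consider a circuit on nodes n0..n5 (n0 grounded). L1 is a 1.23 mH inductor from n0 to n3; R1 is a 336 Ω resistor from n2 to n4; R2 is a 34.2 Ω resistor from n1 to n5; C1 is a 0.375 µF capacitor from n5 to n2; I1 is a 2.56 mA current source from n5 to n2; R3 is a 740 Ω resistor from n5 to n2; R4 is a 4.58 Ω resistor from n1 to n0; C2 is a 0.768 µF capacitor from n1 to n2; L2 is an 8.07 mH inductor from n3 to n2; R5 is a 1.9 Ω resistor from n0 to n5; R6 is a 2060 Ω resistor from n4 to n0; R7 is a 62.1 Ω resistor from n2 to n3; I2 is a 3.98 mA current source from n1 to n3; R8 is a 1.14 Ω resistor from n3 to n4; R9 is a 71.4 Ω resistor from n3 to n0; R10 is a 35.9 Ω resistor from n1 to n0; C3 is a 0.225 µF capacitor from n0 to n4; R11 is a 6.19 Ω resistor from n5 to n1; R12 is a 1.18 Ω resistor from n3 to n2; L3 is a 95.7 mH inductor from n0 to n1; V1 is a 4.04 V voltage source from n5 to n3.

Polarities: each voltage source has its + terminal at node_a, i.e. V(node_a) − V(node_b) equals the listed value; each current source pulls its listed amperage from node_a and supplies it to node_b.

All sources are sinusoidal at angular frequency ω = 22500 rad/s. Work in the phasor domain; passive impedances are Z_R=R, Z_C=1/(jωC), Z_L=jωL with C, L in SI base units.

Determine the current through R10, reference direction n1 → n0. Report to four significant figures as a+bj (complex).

Apply KCL at each of the 5 non-ground nodes and solve the resulting linear system.
Node n1: branches {R2, R4, C2, I2, R10, R11, L3} → V_1 = 0.02823-0.2127j
Node n2: branches {R1, C1, I1, R3, C2, L2, R7, R12} → V_2 = -3.923-0.01138j
Node n3: branches {L1, L2, R7, I2, R8, R9, R12, V1} → V_3 = -3.937-0.1294j
Node n4: branches {R1, R6, R8, C3} → V_4 = -3.935-0.1063j
Node n5: branches {R2, C1, I1, R3, R5, R11, V1} → V_5 = 0.1032-0.1294j
Source currents: i(V1)=-0.07764+0.01837j

0.0007863-0.005925j A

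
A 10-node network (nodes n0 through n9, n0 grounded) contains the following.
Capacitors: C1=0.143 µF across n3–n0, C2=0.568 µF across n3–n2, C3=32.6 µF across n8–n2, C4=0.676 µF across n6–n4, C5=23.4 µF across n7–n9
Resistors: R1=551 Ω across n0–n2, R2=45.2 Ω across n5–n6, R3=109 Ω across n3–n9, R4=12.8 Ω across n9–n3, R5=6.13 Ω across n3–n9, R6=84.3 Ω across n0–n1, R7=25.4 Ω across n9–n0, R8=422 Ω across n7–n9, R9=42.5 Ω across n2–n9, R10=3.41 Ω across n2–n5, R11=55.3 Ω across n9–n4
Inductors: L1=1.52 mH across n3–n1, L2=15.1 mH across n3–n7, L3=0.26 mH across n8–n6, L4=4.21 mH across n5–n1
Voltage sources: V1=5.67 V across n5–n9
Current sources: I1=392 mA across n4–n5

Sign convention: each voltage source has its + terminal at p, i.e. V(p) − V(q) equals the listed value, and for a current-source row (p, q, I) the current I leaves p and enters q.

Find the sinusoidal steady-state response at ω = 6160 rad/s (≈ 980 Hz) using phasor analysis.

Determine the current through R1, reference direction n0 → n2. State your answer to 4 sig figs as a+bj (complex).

-0.008488+0.0004251j A

Apply KCL at each of the 9 non-ground nodes and solve the resulting linear system.
Node n1: branches {L1, R6, L4} → V_1 = 0.9883-0.3547j
Node n2: branches {R1, C2, C3, R9, R10} → V_2 = 4.677-0.2342j
Node n3: branches {C1, C2, L1, R3, R4, R5, L2} → V_3 = -0.4739-0.4194j
Node n4: branches {C4, R11, I1} → V_4 = -20.79+5.917j
Node n5: branches {R2, L4, R10, V1, I1} → V_5 = 5.147+0.1283j
Node n6: branches {R2, C4, L3} → V_6 = 4.348-0.2078j
Node n7: branches {L2, R8, C5} → V_7 = -0.5275+0.1723j
Node n8: branches {C3, L3} → V_8 = 4.192-0.1953j
Node n9: branches {R3, R4, R5, R7, R8, C5, R9, R11, V1} → V_9 = -0.5228+0.1283j
Source currents: i(V1)=0.2177+0.04662j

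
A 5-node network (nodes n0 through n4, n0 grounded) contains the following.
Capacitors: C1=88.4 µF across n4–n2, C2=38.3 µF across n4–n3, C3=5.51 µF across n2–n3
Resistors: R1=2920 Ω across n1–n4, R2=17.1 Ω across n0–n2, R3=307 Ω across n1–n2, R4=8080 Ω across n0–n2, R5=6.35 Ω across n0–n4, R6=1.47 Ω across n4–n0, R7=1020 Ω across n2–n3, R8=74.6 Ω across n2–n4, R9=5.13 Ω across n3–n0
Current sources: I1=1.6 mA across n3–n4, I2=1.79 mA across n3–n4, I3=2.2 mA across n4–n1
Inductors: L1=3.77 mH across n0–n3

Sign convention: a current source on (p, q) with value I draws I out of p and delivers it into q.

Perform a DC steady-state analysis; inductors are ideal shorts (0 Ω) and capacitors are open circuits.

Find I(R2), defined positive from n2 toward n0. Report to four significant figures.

Element admittances at DC:
  Y(C1) = 0.000 S between n4,n2
  Y(R1) = 0.0003425 S between n1,n4
  Y(R2) = 0.05848 S between n0,n2
  Y(R3) = 0.003257 S between n1,n2
  I1: injects 0.0016 A into n4 (from n3)
  Y(R4) = 0.0001238 S between n0,n2
  Y(R5) = 0.1575 S between n0,n4
  L1: short n0↔n3 (DC inductor)
  I2: injects 0.00179 A into n4 (from n3)
  Y(R6) = 0.6803 S between n4,n0
  Y(R7) = 0.0009804 S between n2,n3
  Y(C2) = 0.000 S between n4,n3
  Y(R8) = 0.01340 S between n2,n4
  Y(R9) = 0.1949 S between n3,n0
  Y(C3) = 0.000 S between n2,n3
  I3: injects 0.0022 A into n1 (from n4)
Assemble and solve the 5×5 MNA system:
  V(n1)=0.6363  V(n2)=0.02755  V(n3)=0.000  V(n4)=0.002087
  i(L1)=0.003363

0.001611 A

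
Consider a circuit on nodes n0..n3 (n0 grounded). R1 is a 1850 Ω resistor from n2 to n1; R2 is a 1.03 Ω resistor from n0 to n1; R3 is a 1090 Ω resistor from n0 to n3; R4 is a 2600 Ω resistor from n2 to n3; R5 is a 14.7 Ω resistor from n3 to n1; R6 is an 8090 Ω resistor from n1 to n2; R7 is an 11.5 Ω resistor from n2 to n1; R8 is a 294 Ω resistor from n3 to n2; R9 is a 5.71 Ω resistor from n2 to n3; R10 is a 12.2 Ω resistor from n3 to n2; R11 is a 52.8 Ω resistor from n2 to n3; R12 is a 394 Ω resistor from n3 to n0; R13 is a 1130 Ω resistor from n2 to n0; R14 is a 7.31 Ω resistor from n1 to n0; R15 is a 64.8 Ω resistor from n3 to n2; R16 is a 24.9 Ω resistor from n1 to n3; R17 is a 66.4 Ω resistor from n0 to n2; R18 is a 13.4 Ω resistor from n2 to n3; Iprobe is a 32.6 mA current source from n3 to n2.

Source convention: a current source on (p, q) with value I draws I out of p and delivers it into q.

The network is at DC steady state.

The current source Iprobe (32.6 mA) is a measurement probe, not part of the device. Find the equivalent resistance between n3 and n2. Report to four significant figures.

R_eq = 2.361 Ω

Element admittances at DC:
  Y(R1) = 0.0005405 S between n2,n1
  Y(R2) = 0.9709 S between n0,n1
  Y(R3) = 0.0009174 S between n0,n3
  Y(R4) = 0.0003846 S between n2,n3
  Y(R5) = 0.06803 S between n3,n1
  Y(R6) = 0.0001236 S between n1,n2
  Y(R7) = 0.08696 S between n2,n1
  Y(R8) = 0.003401 S between n3,n2
  Y(R9) = 0.1751 S between n2,n3
  Y(R10) = 0.08197 S between n3,n2
  Y(R11) = 0.01894 S between n2,n3
  Y(R12) = 0.002538 S between n3,n0
  Y(R13) = 0.0008850 S between n2,n0
  Y(R14) = 0.1368 S between n1,n0
  Y(R15) = 0.01543 S between n3,n2
  Y(R16) = 0.04016 S between n1,n3
  Y(R17) = 0.01506 S between n0,n2
  Y(R18) = 0.07463 S between n2,n3
  Iprobe: injects 0.0326 A into n2 (from n3)
Assemble and solve the 3×3 MNA system:
  V(n1)=-0.0004520  V(n2)=0.03952  V(n3)=-0.03745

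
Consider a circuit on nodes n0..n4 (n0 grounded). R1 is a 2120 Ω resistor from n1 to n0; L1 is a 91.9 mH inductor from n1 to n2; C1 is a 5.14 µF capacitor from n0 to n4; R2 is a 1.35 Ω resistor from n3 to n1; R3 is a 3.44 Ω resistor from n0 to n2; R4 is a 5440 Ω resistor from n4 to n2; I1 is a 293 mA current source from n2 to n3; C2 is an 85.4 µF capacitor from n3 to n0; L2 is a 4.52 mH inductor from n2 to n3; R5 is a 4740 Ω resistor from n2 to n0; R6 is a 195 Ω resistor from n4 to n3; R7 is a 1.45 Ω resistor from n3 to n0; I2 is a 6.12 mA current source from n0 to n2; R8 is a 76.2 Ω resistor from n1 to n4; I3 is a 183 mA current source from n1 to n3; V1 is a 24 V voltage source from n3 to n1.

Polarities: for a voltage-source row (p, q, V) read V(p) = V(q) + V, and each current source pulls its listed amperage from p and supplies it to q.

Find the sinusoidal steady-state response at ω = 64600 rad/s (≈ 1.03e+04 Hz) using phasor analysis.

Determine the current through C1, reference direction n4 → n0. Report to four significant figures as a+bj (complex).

Element admittances at ω=64600 rad/s:
  Y(R1) = 0.0004717+0.000j S between n1,n0
  Y(L1) = 0.000-0.0001684j S between n1,n2
  Y(C1) = 0.000+0.3320j S between n0,n4
  Y(R2) = 0.7407+0.000j S between n3,n1
  Y(R3) = 0.2907+0.000j S between n0,n2
  Y(R4) = 0.0001838+0.000j S between n4,n2
  I1: injects 0.293 A into n3 (from n2)
  Y(C2) = 0.000+5.517j S between n3,n0
  Y(L2) = 0.000-0.003425j S between n2,n3
  Y(R5) = 0.0002110+0.000j S between n2,n0
  Y(R6) = 0.005128+0.000j S between n4,n3
  Y(R7) = 0.6897+0.000j S between n3,n0
  I2: injects 0.00612 A into n2 (from n0)
  Y(R8) = 0.01312+0.000j S between n1,n4
  I3: injects 0.183 A into n3 (from n1)
  V1: constraint V(n3)−V(n1) = 24
Assemble and solve the 5×5 MNA system:
  V(n1)=-23.98-0.1099j  V(n2)=-0.9869+0.002090j  V(n3)=0.01716-0.1099j  V(n4)=-0.05850+0.9449j
  i(V1)=-17.92-0.01002j

-0.3138-0.01943j A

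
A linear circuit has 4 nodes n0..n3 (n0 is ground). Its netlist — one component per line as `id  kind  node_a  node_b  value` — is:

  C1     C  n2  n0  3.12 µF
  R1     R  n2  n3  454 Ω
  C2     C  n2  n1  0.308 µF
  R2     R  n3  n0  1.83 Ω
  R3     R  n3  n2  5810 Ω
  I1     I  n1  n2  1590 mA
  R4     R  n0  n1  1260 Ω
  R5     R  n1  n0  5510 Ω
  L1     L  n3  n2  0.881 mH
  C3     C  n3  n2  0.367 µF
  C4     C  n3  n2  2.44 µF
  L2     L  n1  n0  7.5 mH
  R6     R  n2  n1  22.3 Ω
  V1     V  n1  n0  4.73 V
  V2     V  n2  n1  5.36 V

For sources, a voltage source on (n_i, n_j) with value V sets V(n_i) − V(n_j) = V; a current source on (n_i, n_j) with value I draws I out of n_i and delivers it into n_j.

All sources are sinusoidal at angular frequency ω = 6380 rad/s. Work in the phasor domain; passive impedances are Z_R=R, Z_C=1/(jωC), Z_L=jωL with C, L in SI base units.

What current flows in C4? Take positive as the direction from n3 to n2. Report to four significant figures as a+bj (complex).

0.04202-0.1441j A

MNA unknowns: 3 node voltages V₁..V_3 plus 2 source currents (V1, V2)
C1: Y=0.000+0.01991j on G[2,0]
R1: Y=0.002203+0.000j on G[2,3]
C2: Y=0.000+0.001965j on G[2,1]
R2: Y=0.5464+0.000j on G[3,0]
R3: Y=0.0001721+0.000j on G[3,2]
I1: z[1]−=1.59, z[2]+=1.59
R4: Y=0.0007937+0.000j on G[0,1]
R5: Y=0.0001815+0.000j on G[1,0]
L1: Y=0.000-0.1779j on G[3,2]
C3: Y=0.000+0.002341j on G[3,2]
C4: Y=0.000+0.01557j on G[3,2]
L2: Y=0.000-0.02090j on G[1,0]
R6: Y=0.04484+0.000j on G[2,1]
V1: row V1−V0=4.73, i_V1 at 1,0
V2: row V2−V1=5.36, i_V2 at 2,1
solve → V1=4.730+0.000j, V2=10.09+0.000j, V3=0.8307-2.699j
aux → i_V1=-0.4585+1.373j, i_V2=0.8957+1.264j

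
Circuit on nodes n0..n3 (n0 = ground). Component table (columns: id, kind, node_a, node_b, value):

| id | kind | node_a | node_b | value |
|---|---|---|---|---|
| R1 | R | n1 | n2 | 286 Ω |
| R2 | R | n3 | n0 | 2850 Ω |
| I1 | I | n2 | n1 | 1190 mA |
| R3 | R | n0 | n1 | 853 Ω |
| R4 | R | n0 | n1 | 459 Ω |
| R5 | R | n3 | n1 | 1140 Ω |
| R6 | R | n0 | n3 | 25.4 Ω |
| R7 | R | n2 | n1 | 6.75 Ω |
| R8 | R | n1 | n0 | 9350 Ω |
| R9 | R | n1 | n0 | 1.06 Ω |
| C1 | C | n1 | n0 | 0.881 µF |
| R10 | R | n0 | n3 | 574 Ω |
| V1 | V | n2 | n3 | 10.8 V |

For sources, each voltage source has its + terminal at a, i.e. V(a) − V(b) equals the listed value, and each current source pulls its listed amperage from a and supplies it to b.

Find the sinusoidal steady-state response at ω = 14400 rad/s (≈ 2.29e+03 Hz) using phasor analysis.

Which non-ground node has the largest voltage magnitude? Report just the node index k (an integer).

Element admittances at ω=14400 rad/s:
  Y(R1) = 0.003497+0.000j S between n1,n2
  Y(R2) = 0.0003509+0.000j S between n3,n0
  I1: injects 1.19 A into n1 (from n2)
  Y(R3) = 0.001172+0.000j S between n0,n1
  Y(R4) = 0.002179+0.000j S between n0,n1
  Y(R5) = 0.0008772+0.000j S between n3,n1
  Y(R6) = 0.03937+0.000j S between n0,n3
  Y(R7) = 0.1481+0.000j S between n2,n1
  Y(R8) = 0.0001070+0.000j S between n1,n0
  Y(R9) = 0.9434+0.000j S between n1,n0
  Y(C1) = 0.000+0.01269j S between n1,n0
  Y(R10) = 0.001742+0.000j S between n0,n3
  V1: constraint V(n2)−V(n3) = 10.8
Assemble and solve the 4×4 MNA system:
  V(n1)=0.6170-0.007992j  V(n2)=-3.292-0.006283j  V(n3)=-14.09-0.006283j
  i(V1)=-0.5972-0.0002590j

3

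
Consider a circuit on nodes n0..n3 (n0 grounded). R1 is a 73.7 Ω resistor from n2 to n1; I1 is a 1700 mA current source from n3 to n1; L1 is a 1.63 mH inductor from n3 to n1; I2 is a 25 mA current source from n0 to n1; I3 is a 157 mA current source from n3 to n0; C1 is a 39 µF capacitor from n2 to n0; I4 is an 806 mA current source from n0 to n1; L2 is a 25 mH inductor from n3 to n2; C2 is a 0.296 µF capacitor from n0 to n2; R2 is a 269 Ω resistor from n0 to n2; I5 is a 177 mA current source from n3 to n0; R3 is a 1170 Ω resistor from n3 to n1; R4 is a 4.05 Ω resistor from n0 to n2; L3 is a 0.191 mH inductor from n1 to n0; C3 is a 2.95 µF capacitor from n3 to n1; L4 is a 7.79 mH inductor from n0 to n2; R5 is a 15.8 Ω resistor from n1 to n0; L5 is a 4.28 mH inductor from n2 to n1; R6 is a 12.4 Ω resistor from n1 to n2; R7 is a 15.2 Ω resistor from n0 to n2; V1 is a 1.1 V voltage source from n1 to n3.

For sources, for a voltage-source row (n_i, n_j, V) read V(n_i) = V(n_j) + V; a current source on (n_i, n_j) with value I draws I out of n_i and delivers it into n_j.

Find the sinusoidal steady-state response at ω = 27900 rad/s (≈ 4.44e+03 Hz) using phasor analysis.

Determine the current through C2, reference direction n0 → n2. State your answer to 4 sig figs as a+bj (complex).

-0.0005695-0.001251j A

MNA unknowns: 3 node voltages V₁..V_3 plus 1 source current (V1)
R1: Y=0.01357+0.000j on G[2,1]
I1: z[3]−=1.7, z[1]+=1.7
L1: Y=0.000-0.02199j on G[3,1]
I2: z[0]−=0.025, z[1]+=0.025
I3: z[3]−=0.157, z[0]+=0.157
C1: Y=0.000+1.088j on G[2,0]
I4: z[0]−=0.806, z[1]+=0.806
L2: Y=0.000-0.001434j on G[3,2]
C2: Y=0.000+0.008258j on G[0,2]
R2: Y=0.003717+0.000j on G[0,2]
I5: z[3]−=0.177, z[0]+=0.177
R3: Y=0.0008547+0.000j on G[3,1]
R4: Y=0.2469+0.000j on G[0,2]
L3: Y=0.000-0.1877j on G[1,0]
C3: Y=0.000+0.08231j on G[3,1]
L4: Y=0.000-0.004601j on G[0,2]
R5: Y=0.06329+0.000j on G[1,0]
L5: Y=0.000-0.008374j on G[2,1]
R6: Y=0.08065+0.000j on G[1,2]
R7: Y=0.06579+0.000j on G[0,2]
V1: row V1−V3=1.1, i_V1 at 1,3
solve → V1=1.290+1.557j, V2=0.1515-0.06896j, V3=0.1901+1.557j
aux → i_V1=2.035-0.06640j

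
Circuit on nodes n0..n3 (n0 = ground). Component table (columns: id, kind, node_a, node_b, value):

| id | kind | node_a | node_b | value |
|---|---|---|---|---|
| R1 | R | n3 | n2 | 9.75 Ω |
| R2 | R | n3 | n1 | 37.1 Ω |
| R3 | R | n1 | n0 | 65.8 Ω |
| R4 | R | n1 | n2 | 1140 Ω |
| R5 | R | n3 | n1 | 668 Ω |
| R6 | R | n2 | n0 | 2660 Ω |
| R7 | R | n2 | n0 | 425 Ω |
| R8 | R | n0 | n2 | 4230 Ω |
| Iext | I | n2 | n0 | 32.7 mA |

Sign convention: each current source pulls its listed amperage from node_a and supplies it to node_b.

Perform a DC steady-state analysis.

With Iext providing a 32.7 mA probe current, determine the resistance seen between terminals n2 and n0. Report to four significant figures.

R_eq = 82.37 Ω

Element admittances at DC:
  Y(R1) = 0.1026 S between n3,n2
  Y(R2) = 0.02695 S between n3,n1
  Y(R3) = 0.01520 S between n1,n0
  Y(R4) = 0.0008772 S between n1,n2
  Y(R5) = 0.001497 S between n3,n1
  Y(R6) = 0.0003759 S between n2,n0
  Y(R7) = 0.002353 S between n2,n0
  Y(R8) = 0.0002364 S between n0,n2
  Iext: injects 0.0327 A into n0 (from n2)
Assemble and solve the 3×3 MNA system:
  V(n1)=-1.626  V(n2)=-2.694  V(n3)=-2.462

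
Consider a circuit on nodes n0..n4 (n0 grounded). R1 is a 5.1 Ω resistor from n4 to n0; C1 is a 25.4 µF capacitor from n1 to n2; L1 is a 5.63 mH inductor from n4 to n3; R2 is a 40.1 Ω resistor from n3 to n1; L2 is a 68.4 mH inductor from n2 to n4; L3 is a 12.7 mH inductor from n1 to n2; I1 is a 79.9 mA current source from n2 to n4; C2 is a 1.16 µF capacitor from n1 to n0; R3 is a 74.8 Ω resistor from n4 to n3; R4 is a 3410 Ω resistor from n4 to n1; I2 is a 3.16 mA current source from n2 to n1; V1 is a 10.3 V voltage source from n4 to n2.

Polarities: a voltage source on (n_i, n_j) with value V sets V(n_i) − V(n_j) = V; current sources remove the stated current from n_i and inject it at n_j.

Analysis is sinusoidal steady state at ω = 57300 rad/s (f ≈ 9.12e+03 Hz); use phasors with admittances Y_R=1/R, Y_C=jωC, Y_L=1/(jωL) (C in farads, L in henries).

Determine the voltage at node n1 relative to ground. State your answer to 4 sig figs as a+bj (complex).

Apply KCL at each of the 4 non-ground nodes and solve the resulting linear system.
Node n1: branches {C1, R2, L3, C2, R4, I2} → V_1 = -8.938+2.836j
Node n2: branches {C1, L2, L3, I1, I2, V1} → V_2 = -9.339+3.030j
Node n3: branches {L1, R2, R3} → V_3 = -5.431+2.386j
Node n4: branches {R1, L1, L2, I1, R3, R4, V1} → V_4 = 0.9613+3.030j
Source currents: i(V1)=-0.1989-0.5803j

-8.938+2.836j V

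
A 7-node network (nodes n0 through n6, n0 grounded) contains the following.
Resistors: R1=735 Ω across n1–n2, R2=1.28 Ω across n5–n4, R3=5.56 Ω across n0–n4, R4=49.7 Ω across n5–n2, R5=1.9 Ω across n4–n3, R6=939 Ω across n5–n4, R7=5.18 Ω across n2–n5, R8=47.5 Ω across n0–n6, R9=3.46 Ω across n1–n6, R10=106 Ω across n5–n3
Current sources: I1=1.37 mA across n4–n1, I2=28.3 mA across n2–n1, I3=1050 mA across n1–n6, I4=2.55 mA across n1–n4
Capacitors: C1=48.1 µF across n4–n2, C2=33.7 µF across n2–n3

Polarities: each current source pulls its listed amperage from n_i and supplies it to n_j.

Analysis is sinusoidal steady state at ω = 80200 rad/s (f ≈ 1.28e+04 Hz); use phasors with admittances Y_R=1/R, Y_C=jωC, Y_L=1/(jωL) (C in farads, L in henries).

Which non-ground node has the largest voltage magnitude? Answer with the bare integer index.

1

Element admittances at ω=80200 rad/s:
  Y(R1) = 0.001361+0.000j S between n1,n2
  I1: injects 0.00137 A into n1 (from n4)
  Y(R2) = 0.7812+0.000j S between n5,n4
  Y(R3) = 0.1799+0.000j S between n0,n4
  Y(R4) = 0.02012+0.000j S between n5,n2
  I2: injects 0.0283 A into n1 (from n2)
  Y(C1) = 0.000+3.858j S between n4,n2
  Y(R5) = 0.5263+0.000j S between n4,n3
  Y(R6) = 0.001065+0.000j S between n5,n4
  Y(R7) = 0.1931+0.000j S between n2,n5
  I3: injects 1.05 A into n6 (from n1)
  Y(R8) = 0.02105+0.000j S between n0,n6
  Y(C2) = 0.000+2.703j S between n2,n3
  Y(R9) = 0.2890+0.000j S between n1,n6
  Y(R10) = 0.009434+0.000j S between n5,n3
  I4: injects 0.00255 A into n4 (from n1)
Assemble and solve the 6×6 MNA system:
  V(n1)=-2.116+0.0004889j  V(n2)=-0.1668+0.007541j  V(n3)=-0.1682+0.007007j  V(n4)=-0.1655-5.334e-05j  V(n5)=-0.1658+0.001624j  V(n6)=1.414+0.0004557j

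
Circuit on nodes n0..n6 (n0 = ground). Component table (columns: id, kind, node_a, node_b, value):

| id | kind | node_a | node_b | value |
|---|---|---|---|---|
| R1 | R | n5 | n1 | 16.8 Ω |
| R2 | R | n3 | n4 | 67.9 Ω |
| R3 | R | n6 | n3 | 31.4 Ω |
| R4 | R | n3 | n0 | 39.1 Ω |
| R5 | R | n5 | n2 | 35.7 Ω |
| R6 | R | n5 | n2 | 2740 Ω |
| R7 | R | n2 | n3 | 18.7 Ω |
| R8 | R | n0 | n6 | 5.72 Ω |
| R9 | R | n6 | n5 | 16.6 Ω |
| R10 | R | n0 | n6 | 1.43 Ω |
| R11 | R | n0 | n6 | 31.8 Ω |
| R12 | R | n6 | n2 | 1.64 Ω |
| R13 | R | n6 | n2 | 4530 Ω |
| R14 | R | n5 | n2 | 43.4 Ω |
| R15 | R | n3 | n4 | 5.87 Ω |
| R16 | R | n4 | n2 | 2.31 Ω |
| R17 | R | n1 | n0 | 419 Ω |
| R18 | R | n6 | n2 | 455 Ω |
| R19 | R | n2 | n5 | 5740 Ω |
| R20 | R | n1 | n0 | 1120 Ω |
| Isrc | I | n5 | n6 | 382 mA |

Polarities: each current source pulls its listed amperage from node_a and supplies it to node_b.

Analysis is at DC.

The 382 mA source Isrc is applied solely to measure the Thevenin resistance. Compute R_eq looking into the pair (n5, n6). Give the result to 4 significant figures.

R_eq = 8.996 Ω

Element admittances at DC:
  Y(R1) = 0.05952 S between n5,n1
  Y(R2) = 0.01473 S between n3,n4
  Y(R3) = 0.03185 S between n6,n3
  Y(R4) = 0.02558 S between n3,n0
  Y(R5) = 0.02801 S between n5,n2
  Y(R6) = 0.0003650 S between n5,n2
  Y(R7) = 0.05348 S between n2,n3
  Y(R8) = 0.1748 S between n0,n6
  Y(R9) = 0.06024 S between n6,n5
  Y(R10) = 0.6993 S between n0,n6
  Y(R11) = 0.03145 S between n0,n6
  Y(R12) = 0.6098 S between n6,n2
  Y(R13) = 0.0002208 S between n6,n2
  Y(R14) = 0.02304 S between n5,n2
  Y(R15) = 0.1704 S between n3,n4
  Y(R16) = 0.4329 S between n4,n2
  Y(R17) = 0.002387 S between n1,n0
  Y(R18) = 0.002198 S between n6,n2
  Y(R19) = 0.0001742 S between n2,n5
  Y(R20) = 0.0008929 S between n1,n0
  Isrc: injects 0.382 A into n6 (from n5)
Assemble and solve the 6×6 MNA system:
  V(n1)=-3.241  V(n2)=-0.2344  V(n3)=-0.1762  V(n4)=-0.2169  V(n5)=-3.420  V(n6)=0.01671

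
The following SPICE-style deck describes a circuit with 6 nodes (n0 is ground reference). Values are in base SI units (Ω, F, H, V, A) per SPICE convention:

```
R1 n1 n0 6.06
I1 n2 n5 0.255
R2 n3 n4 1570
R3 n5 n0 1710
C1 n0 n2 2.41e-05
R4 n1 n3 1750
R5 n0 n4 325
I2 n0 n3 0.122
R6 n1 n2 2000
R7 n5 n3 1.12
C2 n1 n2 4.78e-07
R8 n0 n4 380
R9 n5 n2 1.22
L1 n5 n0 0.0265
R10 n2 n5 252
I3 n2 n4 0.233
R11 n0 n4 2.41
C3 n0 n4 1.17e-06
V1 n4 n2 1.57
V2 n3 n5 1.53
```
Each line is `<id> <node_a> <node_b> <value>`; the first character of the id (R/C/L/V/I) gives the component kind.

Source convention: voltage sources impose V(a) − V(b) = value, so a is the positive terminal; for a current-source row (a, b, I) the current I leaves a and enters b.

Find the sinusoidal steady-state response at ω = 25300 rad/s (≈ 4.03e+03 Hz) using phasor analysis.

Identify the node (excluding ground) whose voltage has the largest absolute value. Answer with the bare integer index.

3

MNA unknowns: 5 node voltages V₁..V_5 plus 2 source currents (V1, V2)
R1: Y=0.1650+0.000j on G[1,0]
I1: z[2]−=0.255, z[5]+=0.255
R2: Y=0.0006369+0.000j on G[3,4]
R3: Y=0.0005848+0.000j on G[5,0]
C1: Y=0.000+0.6097j on G[0,2]
R4: Y=0.0005714+0.000j on G[1,3]
R5: Y=0.003077+0.000j on G[0,4]
I2: z[0]−=0.122, z[3]+=0.122
R6: Y=0.0005000+0.000j on G[1,2]
R7: Y=0.8929+0.000j on G[5,3]
C2: Y=0.000+0.01209j on G[1,2]
R8: Y=0.002632+0.000j on G[0,4]
R9: Y=0.8197+0.000j on G[5,2]
L1: Y=0.000-0.001492j on G[5,0]
R10: Y=0.003968+0.000j on G[2,5]
I3: z[2]−=0.233, z[4]+=0.233
R11: Y=0.4149+0.000j on G[0,4]
C3: Y=0.000+0.02960j on G[0,4]
V1: row V4−V2=1.57, i_V1 at 4,2
V2: row V3−V5=1.53, i_V2 at 3,5
solve → V1=-0.03789-0.02495j, V2=-0.4293+0.5512j, V3=1.556+0.5504j, V4=1.141+0.5512j, V5=0.02593+0.5504j
aux → i_V1=-0.2302-0.2656j, i_V2=-1.245-0.0003283j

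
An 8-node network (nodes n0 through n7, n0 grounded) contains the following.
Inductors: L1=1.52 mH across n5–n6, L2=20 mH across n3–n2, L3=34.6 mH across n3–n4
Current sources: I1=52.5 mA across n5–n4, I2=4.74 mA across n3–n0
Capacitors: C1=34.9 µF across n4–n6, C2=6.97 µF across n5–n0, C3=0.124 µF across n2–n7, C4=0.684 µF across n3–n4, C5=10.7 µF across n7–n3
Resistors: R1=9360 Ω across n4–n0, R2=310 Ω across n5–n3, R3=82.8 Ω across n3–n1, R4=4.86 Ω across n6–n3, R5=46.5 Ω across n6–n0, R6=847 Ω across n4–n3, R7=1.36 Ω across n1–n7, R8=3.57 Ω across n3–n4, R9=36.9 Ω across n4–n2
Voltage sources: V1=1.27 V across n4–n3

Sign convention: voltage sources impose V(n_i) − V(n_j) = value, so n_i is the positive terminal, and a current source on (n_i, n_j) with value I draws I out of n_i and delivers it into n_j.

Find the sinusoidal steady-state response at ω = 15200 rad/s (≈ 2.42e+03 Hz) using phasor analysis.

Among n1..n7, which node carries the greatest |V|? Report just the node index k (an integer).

Apply KCL at each of the 7 non-ground nodes and solve the resulting linear system.
Node n1: branches {R3, R7} → V_1 = -0.7085+0.5731j
Node n2: branches {L2, C3, R9} → V_2 = 0.5438+0.6379j
Node n3: branches {L2, R2, R3, C4, L3, R4, R6, R8, C5, I2, V1} → V_3 = -0.7226+0.5713j
Node n4: branches {I1, C1, R1, C4, L3, R6, R8, R9, V1} → V_4 = 0.5474+0.5713j
Node n5: branches {L1, I1, C2, R2} → V_5 = -0.2201+0.1168j
Node n6: branches {L1, C1, R4, R5} → V_6 = 0.3525+1.081j
Node n7: branches {C3, R7, C5} → V_7 = -0.7082+0.5731j
Source currents: i(V1)=-0.5754-0.1124j

6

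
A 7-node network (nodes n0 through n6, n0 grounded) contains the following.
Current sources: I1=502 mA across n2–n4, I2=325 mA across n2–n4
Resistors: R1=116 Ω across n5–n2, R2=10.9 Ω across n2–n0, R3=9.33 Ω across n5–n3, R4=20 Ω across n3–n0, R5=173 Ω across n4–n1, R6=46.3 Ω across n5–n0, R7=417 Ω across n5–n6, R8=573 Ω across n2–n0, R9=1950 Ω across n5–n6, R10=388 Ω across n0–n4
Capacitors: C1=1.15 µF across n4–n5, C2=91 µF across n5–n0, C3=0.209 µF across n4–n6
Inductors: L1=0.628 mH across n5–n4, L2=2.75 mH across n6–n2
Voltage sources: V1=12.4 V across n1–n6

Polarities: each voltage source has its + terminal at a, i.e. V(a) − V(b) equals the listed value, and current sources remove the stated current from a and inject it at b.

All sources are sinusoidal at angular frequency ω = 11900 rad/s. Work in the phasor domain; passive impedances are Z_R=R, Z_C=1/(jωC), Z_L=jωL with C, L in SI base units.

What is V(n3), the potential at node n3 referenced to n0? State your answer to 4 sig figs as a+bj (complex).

MNA unknowns: 6 node voltages V₁..V_6 plus 1 source current (V1)
I1: z[2]−=0.502, z[4]+=0.502
R1: Y=0.008621+0.000j on G[5,2]
R2: Y=0.09174+0.000j on G[2,0]
I2: z[2]−=0.325, z[4]+=0.325
R3: Y=0.1072+0.000j on G[5,3]
C1: Y=0.000+0.01368j on G[4,5]
R4: Y=0.05000+0.000j on G[3,0]
R5: Y=0.005780+0.000j on G[4,1]
C2: Y=0.000+1.083j on G[5,0]
C3: Y=0.000+0.002487j on G[4,6]
L1: Y=0.000-0.1338j on G[5,4]
L2: Y=0.000-0.03056j on G[6,2]
R6: Y=0.02160+0.000j on G[5,0]
R7: Y=0.002398+0.000j on G[5,6]
R8: Y=0.001745+0.000j on G[2,0]
R9: Y=0.0005128+0.000j on G[5,6]
R10: Y=0.002577+0.000j on G[0,4]
V1: row V1−V6=12.4, i_V1 at 1,6
solve → V1=2.506+0.5989j, V2=-8.068+0.4878j, V3=-0.01467-0.4747j, V4=0.6115+6.386j, V5=-0.02151-0.6962j, V6=-9.894+0.5989j
aux → i_V1=-0.01095+0.03345j

-0.01467-0.4747j V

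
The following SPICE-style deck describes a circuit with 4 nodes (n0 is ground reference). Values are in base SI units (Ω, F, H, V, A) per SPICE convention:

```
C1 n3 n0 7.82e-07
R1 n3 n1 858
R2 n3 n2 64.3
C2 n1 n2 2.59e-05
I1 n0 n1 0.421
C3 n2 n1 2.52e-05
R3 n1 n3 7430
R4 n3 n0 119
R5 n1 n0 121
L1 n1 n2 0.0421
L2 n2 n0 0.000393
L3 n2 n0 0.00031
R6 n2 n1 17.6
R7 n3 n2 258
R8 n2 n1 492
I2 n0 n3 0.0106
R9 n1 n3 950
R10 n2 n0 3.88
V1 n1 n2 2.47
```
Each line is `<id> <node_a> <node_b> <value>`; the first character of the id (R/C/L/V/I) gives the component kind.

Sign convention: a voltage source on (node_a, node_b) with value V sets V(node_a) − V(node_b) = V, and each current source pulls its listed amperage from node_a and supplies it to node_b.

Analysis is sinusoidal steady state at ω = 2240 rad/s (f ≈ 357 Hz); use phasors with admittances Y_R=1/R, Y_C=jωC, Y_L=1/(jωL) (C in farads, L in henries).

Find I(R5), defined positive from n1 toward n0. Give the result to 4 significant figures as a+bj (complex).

0.02055+0.001290j A

Element admittances at ω=2240 rad/s:
  Y(C1) = 0.000+0.001752j S between n3,n0
  Y(R1) = 0.001166+0.000j S between n3,n1
  Y(R2) = 0.01555+0.000j S between n3,n2
  Y(C2) = 0.000+0.05802j S between n1,n2
  I1: injects 0.421 A into n1 (from n0)
  Y(C3) = 0.000+0.05645j S between n2,n1
  Y(R3) = 0.0001346+0.000j S between n1,n3
  Y(R4) = 0.008403+0.000j S between n3,n0
  Y(R5) = 0.008264+0.000j S between n1,n0
  Y(L1) = 0.000-0.01060j S between n1,n2
  Y(L2) = 0.000-1.136j S between n2,n0
  Y(L3) = 0.000-1.440j S between n2,n0
  Y(R6) = 0.05682+0.000j S between n2,n1
  Y(R7) = 0.003876+0.000j S between n3,n2
  Y(R8) = 0.002033+0.000j S between n2,n1
  I2: injects 0.0106 A into n3 (from n0)
  Y(R9) = 0.001053+0.000j S between n1,n3
  Y(R10) = 0.2577+0.000j S between n2,n0
  V1: constraint V(n1)−V(n2) = 2.47
Assemble and solve the 4×4 MNA system:
  V(n1)=2.487+0.1561j  V(n2)=0.01676+0.1561j  V(n3)=0.5604+0.08013j
  i(V1)=0.2506-0.2580j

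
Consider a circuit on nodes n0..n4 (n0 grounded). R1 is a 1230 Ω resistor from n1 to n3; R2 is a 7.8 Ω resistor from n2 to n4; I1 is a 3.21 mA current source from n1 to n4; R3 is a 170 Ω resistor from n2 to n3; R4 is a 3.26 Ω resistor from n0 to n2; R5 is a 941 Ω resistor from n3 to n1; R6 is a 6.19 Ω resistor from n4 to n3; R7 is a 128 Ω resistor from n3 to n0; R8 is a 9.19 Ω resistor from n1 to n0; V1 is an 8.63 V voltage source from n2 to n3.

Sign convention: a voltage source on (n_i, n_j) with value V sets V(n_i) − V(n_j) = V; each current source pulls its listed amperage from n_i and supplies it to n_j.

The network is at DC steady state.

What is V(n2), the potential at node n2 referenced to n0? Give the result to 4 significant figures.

0.2734 V

MNA unknowns: 4 node voltages V₁..V_4 plus 1 source current (V1)
R1: Y=0.0008130 on G[1,3]
R2: Y=0.1282 on G[2,4]
I1: z[1]−=0.00321, z[4]+=0.00321
R3: Y=0.005882 on G[2,3]
R4: Y=0.3067 on G[0,2]
R5: Y=0.001063 on G[3,1]
R6: Y=0.1616 on G[4,3]
R7: Y=0.007812 on G[3,0]
R8: Y=0.1088 on G[1,0]
V1: row V2−V3=8.63, i_V1 at 2,3
solve → V1=-0.1706, V2=0.2734, V3=-8.357, V4=-4.527
aux → i_V1=-0.7501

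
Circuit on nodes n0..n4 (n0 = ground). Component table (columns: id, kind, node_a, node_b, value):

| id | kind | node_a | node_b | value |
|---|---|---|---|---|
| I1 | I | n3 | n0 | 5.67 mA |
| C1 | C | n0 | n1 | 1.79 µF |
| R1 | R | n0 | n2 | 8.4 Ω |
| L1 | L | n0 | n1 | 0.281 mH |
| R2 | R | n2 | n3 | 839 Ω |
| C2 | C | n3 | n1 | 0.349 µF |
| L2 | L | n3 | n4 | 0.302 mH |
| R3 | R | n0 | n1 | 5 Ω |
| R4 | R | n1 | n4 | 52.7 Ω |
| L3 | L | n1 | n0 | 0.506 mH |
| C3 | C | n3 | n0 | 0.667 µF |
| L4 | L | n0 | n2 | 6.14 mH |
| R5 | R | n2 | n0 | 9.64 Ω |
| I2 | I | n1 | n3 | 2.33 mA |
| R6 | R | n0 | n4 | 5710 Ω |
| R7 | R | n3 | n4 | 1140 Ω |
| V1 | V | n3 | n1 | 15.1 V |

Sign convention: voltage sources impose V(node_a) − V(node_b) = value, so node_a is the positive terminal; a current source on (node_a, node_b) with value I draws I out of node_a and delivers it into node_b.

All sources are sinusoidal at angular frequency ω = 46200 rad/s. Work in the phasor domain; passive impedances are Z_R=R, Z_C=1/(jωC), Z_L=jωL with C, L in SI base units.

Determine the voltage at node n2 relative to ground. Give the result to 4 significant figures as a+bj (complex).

0.08023-0.01103j V

Apply KCL at each of the 4 non-ground nodes and solve the resulting linear system.
Node n1: branches {C1, L1, C2, R3, R4, L3, I2, V1} → V_1 = -0.05712-2.309j
Node n2: branches {R1, R2, L4, R5} → V_2 = 0.08023-0.01103j
Node n3: branches {I1, R2, C2, L2, C3, I2, R7, V1} → V_3 = 15.04-2.309j
Node n4: branches {L2, R4, R6, R7} → V_4 = 13.99-6.050j
Source currents: i(V1)=-0.3614-0.6322j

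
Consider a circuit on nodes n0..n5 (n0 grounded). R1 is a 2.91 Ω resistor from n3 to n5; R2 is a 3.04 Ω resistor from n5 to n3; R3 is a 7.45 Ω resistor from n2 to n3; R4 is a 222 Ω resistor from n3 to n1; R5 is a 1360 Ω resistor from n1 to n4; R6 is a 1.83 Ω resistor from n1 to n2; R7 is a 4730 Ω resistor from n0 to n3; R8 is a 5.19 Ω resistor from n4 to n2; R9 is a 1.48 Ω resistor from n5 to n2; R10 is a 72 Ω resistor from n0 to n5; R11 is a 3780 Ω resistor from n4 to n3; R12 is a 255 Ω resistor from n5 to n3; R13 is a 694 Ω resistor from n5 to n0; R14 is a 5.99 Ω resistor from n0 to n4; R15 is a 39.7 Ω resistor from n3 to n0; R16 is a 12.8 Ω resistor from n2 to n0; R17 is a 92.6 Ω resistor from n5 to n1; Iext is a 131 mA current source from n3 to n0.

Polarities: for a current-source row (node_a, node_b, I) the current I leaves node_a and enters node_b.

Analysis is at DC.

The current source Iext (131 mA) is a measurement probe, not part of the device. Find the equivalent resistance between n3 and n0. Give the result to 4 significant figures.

R_eq = 6.206 Ω

Element admittances at DC:
  Y(R1) = 0.3436 S between n3,n5
  Y(R2) = 0.3289 S between n5,n3
  Y(R3) = 0.1342 S between n2,n3
  Y(R4) = 0.004505 S between n3,n1
  Y(R5) = 0.0007353 S between n1,n4
  Y(R6) = 0.5464 S between n1,n2
  Y(R7) = 0.0002114 S between n0,n3
  Y(R8) = 0.1927 S between n4,n2
  Y(R9) = 0.6757 S between n5,n2
  Y(R10) = 0.01389 S between n0,n5
  Y(R11) = 0.0002646 S between n4,n3
  Y(R12) = 0.003922 S between n5,n3
  Y(R13) = 0.001441 S between n5,n0
  Y(R14) = 0.1669 S between n0,n4
  Y(R15) = 0.02519 S between n3,n0
  Y(R16) = 0.07812 S between n2,n0
  Y(R17) = 0.01080 S between n5,n1
  Iext: injects 0.131 A into n0 (from n3)
Assemble and solve the 5×5 MNA system:
  V(n1)=-0.5974  V(n2)=-0.5940  V(n3)=-0.8130  V(n4)=-0.3192  V(n5)=-0.6949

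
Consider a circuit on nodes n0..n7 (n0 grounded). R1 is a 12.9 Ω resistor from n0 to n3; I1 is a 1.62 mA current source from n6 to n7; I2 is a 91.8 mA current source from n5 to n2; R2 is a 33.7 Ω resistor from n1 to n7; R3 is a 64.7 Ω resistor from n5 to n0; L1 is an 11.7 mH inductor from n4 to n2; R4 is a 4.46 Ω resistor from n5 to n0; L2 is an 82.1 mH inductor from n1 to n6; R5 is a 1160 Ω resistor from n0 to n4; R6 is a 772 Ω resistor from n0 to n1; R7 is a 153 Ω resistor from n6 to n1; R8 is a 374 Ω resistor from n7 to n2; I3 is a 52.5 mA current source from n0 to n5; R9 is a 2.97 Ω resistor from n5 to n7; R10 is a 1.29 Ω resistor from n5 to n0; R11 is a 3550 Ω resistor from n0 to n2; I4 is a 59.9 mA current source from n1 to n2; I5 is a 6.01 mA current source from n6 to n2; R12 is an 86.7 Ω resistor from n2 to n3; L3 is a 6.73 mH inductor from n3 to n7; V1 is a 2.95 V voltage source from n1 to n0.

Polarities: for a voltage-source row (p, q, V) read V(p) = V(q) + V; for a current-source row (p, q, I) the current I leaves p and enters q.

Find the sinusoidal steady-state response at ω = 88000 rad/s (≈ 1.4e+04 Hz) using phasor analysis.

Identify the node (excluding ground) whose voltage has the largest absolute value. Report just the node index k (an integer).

2

Apply KCL at each of the 7 non-ground nodes and solve the resulting linear system.
Node n1: branches {R2, L2, R6, R7, I4, V1} → V_1 = 2.950+0.000j
Node n2: branches {I2, L1, R8, R11, I4, I5, R12} → V_2 = 11.76+0.3914j
Node n3: branches {R1, R12, L3} → V_3 = 1.522+0.07218j
Node n4: branches {L1, R5} → V_4 = 6.775-5.622j
Node n5: branches {I2, R3, R4, I3, R9, R10} → V_5 = 0.06785-0.0007575j
Node n6: branches {I1, L2, R7, I5} → V_6 = 1.783-0.02471j
Node n7: branches {I1, R2, R8, R9, L3} → V_7 = 0.3891-0.003041j
Source currents: i(V1)=-0.1473-9.022e-05j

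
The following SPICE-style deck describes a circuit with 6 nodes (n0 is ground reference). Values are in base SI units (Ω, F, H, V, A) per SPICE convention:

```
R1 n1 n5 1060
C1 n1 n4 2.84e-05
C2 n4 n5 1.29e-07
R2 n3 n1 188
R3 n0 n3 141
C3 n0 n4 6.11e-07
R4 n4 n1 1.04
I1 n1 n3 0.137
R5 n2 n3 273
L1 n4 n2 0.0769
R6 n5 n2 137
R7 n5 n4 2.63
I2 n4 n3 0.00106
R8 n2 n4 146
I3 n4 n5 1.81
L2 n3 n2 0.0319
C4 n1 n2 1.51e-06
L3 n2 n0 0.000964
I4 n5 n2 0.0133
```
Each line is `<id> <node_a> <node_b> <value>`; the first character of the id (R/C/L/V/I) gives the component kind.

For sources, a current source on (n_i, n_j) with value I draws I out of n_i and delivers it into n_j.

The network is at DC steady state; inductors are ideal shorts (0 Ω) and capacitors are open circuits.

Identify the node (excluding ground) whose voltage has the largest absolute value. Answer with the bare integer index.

5

Apply KCL at each of the 5 non-ground nodes and solve the resulting linear system.
Node n1: branches {R1, C1, R2, R4, I1, C4} → V_1 = -0.1370
Node n2: branches {R5, L1, R6, R8, L2, C4, L3, I4} → V_2 = 0.000
Node n3: branches {R2, R3, I1, R5, I2, L2} → V_3 = 0.000
Node n4: branches {C1, C2, C3, R4, L1, R7, I2, R8, I3} → V_4 = 0.000
Node n5: branches {R1, C2, R6, R7, I3, I4} → V_5 = 4.625
Source currents: i(L1)=-0.1844, i(L2)=0.1373, i(L3)=0.000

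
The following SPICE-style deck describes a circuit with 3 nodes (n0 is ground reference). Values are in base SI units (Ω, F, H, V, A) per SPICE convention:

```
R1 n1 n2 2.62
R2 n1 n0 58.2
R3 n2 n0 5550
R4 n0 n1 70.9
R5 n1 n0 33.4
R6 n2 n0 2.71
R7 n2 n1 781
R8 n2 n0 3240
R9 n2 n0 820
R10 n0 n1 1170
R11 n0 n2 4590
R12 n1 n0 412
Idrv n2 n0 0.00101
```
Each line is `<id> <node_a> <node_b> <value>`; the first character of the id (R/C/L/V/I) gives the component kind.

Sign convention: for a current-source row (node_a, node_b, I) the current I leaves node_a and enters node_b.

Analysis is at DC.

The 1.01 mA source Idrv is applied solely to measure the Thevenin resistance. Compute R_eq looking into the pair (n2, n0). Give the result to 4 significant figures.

R_eq = 2.347 Ω

Apply KCL at each of the 2 non-ground nodes and solve the resulting linear system.
Node n1: branches {R1, R2, R4, R5, R7, R10, R12} → V_1 = -0.002028
Node n2: branches {R1, R3, R6, R7, R8, R9, R11, Idrv} → V_2 = -0.002370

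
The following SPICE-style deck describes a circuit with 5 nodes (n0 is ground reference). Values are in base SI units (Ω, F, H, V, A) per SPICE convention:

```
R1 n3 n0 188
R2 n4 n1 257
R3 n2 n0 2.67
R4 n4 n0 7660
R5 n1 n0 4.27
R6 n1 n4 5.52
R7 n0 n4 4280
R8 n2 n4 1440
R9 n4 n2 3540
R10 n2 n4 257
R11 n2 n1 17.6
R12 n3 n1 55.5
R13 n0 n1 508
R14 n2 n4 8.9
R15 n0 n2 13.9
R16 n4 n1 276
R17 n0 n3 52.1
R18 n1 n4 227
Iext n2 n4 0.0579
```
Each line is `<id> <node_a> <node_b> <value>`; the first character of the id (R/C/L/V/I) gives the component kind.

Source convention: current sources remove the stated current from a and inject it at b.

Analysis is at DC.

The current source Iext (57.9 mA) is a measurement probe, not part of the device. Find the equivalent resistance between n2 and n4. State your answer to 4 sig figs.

Element admittances at DC:
  Y(R1) = 0.005319 S between n3,n0
  Y(R2) = 0.003891 S between n4,n1
  Y(R3) = 0.3745 S between n2,n0
  Y(R4) = 0.0001305 S between n4,n0
  Y(R5) = 0.2342 S between n1,n0
  Y(R6) = 0.1812 S between n1,n4
  Y(R7) = 0.0002336 S between n0,n4
  Y(R8) = 0.0006944 S between n2,n4
  Y(R9) = 0.0002825 S between n4,n2
  Y(R10) = 0.003891 S between n2,n4
  Y(R11) = 0.05682 S between n2,n1
  Y(R12) = 0.01802 S between n3,n1
  Y(R13) = 0.001969 S between n0,n1
  Y(R14) = 0.1124 S between n2,n4
  Y(R15) = 0.07194 S between n0,n2
  Y(R16) = 0.003623 S between n4,n1
  Y(R17) = 0.01919 S between n0,n3
  Y(R18) = 0.004405 S between n1,n4
  Iext: injects 0.0579 A into n4 (from n2)
Assemble and solve the 4×4 MNA system:
  V(n1)=0.08026  V(n2)=-0.04450  V(n3)=0.03400  V(n4)=0.2195

R_eq = 4.559 Ω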